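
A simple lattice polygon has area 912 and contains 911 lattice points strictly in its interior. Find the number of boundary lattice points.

4

Pick's theorem gives A = I + B/2 − 1, so B = 2(A − I + 1) = 2(912 − 911 + 1) = 4.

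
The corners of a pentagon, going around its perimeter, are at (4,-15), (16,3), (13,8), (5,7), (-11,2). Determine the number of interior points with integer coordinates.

314

Using the shoelace formula, 2A = |[4·3 − 16·(-15)] + [16·8 − 13·3] + [13·7 − 5·8] + [5·2 − (-11)·7] + [(-11)·(-15) − 4·2]| = 636, so the area is 318.
Along each edge there are gcd(|Δx|,|Δy|)+1 lattice points, so counting each shared vertex once the boundary has gcd(12,18) + gcd(3,5) + gcd(8,1) + gcd(16,5) + gcd(15,17) = 6+1+1+1+1 = 10.
By Pick's theorem A = I + B/2 − 1, so I = 318 − 10/2 + 1 = 314.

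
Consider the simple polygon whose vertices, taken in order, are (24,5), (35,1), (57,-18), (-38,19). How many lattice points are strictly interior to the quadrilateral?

The shoelace formula gives twice the area as |(24·1 − 35·5) + (35·(-18) − 57·1) + (57·19 − (-38)·(-18)) + ((-38)·5 − 24·19)| = 1085, so the area is 542.5.
Summing gcd(|Δx|,|Δy|) over the edges gives the boundary count: gcd(11,4) + gcd(22,19) + gcd(95,37) + gcd(62,14) = 1+1+1+2 = 5.
By Pick's theorem A = I + B/2 − 1, so I = 542.5 − 5/2 + 1 = 541.

541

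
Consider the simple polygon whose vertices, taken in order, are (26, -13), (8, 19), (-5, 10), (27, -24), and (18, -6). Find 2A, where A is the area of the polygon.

815

Using the shoelace formula, 2A = |(26·19 − 8·(-13)) + (8·10 − (-5)·19) + ((-5)·(-24) − 27·10) + (27·(-6) − 18·(-24)) + (18·(-13) − 26·(-6))| = 815, so the area is 407.5.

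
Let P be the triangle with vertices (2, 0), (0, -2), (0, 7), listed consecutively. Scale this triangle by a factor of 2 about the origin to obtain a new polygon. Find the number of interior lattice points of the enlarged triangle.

25

By the shoelace formula, twice the signed area is |[2·(-2) − 0·0] + [0·7 − 0·(-2)] + [0·0 − 2·7]| = 18, so the area is 9.
Along each edge there are gcd(|Δx|,|Δy|)+1 lattice points, so counting each shared vertex once the boundary has gcd(2,2) + gcd(0,9) + gcd(2,7) = 2+9+1 = 12.
Scaling by 2 multiplies the area by 2² = 4 (so the new area is 36) and multiplies the boundary lattice-point count by 2, giving 24.
By Pick's theorem, the interior count of the dilated polygon is 36 − 24/2 + 1 = 25.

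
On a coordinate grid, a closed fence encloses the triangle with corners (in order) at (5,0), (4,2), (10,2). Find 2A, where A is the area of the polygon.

12

By the shoelace formula, twice the signed area is |(5·2 − 4·0) + (4·2 − 10·2) + (10·0 − 5·2)| = 12, so the area is 6.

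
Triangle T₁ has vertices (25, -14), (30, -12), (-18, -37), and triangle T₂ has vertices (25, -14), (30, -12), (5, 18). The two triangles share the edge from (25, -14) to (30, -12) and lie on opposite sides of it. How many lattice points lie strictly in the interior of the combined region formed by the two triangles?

The union is the simple quadrilateral with vertices (25, -14), (-18, -37), (30, -12), (5, 18) in order.
The shoelace formula gives twice the area as |(25·(-37) − (-18)·(-14)) + ((-18)·(-12) − 30·(-37)) + (30·18 − 5·(-12)) + (5·(-14) − 25·18)| = 229, so the area is 114.5.
The number of boundary lattice points is Σ gcd(|Δx|,|Δy|) = gcd(43,23) + gcd(48,25) + gcd(25,30) + gcd(20,32) = 1+1+5+4 = 11.
By Pick's theorem I = A − B/2 + 1 = 114.5 − 11/2 + 1 = 110.

110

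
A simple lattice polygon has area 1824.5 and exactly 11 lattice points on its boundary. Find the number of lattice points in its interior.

Pick's theorem A = I + B/2 − 1 rearranges to I = A − B/2 + 1 = 1824.5 − 11/2 + 1 = 1820.

1820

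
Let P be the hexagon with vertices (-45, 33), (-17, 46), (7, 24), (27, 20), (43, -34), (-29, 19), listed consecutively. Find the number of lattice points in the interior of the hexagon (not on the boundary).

2393

Using the shoelace formula, 2A = |[(-45)·46 − (-17)·33] + [(-17)·24 − 7·46] + [7·20 − 27·24] + [27·(-34) − 43·20] + [43·19 − (-29)·(-34)] + [(-29)·33 − (-45)·19]| = 4796, so the area is 2398.
Summing gcd(|Δx|,|Δy|) over the edges gives the boundary count: gcd(28,13) + gcd(24,22) + gcd(20,4) + gcd(16,54) + gcd(72,53) + gcd(16,14) = 1+2+4+2+1+2 = 12.
Pick's theorem gives I = A − B/2 + 1 = 2398 − 12/2 + 1 = 2393.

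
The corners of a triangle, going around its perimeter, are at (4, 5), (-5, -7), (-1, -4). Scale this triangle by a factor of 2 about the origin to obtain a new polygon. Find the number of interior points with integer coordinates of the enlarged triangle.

By the shoelace formula, twice the signed area is |[4·(-7) − (-5)·5] + [(-5)·(-4) − (-1)·(-7)] + [(-1)·5 − 4·(-4)]| = 21, so the area is 10.5.
Along each edge there are gcd(|Δx|,|Δy|)+1 lattice points, so counting each shared vertex once the boundary has gcd(9,12) + gcd(4,3) + gcd(5,9) = 3+1+1 = 5.
Scaling by 2 multiplies the area by 2² = 4 (so the new area is 42) and multiplies the boundary lattice-point count by 2, giving 10.
By Pick's theorem, the interior count of the dilated polygon is 42 − 10/2 + 1 = 38.

38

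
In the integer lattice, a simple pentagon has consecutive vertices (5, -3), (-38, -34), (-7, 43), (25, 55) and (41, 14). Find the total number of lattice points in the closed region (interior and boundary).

Using the shoelace formula, 2A = |[5·(-34) − (-38)·(-3)] + [(-38)·43 − (-7)·(-34)] + [(-7)·55 − 25·43] + [25·14 − 41·55] + [41·(-3) − 5·14]| = 5714, so the area is 2857.
The number of boundary lattice points is Σ gcd(|Δx|,|Δy|) = gcd(43,31) + gcd(31,77) + gcd(32,12) + gcd(16,41) + gcd(36,17) = 1+1+4+1+1 = 8.
Pick's theorem gives I = A − B/2 + 1 = 2857 − 8/2 + 1 = 2854, so the closed region contains I + B = 2854 + 8 = 2862 lattice points.

2862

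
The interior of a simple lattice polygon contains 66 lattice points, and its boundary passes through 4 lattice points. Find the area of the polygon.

Pick's theorem states A = I + B/2 − 1, so A = 66 + 4/2 − 1 = 67.

67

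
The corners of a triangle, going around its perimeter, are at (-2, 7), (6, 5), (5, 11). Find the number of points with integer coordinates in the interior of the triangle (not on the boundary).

The shoelace formula gives twice the area as |((-2)·5 − 6·7) + (6·11 − 5·5) + (5·7 − (-2)·11)| = 46, so the area is 23.
Summing gcd(|Δx|,|Δy|) over the edges gives the boundary count: gcd(8,2) + gcd(1,6) + gcd(7,4) = 2+1+1 = 4.
By Pick's theorem A = I + B/2 − 1, so I = 23 − 4/2 + 1 = 22.

22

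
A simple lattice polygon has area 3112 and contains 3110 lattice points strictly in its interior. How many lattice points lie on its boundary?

Pick's theorem gives A = I + B/2 − 1, so B = 2(A − I + 1) = 2(3112 − 3110 + 1) = 6.

6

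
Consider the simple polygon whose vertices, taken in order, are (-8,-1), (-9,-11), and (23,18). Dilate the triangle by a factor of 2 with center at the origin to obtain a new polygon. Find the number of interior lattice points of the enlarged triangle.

By the shoelace formula, twice the signed area is |[(-8)·(-11) − (-9)·(-1)] + [(-9)·18 − 23·(-11)] + [23·(-1) − (-8)·18]| = 291, so the area is 145.5.
The number of boundary lattice points is Σ gcd(|Δx|,|Δy|) = gcd(1,10) + gcd(32,29) + gcd(31,19) = 1+1+1 = 3.
Scaling by 2 multiplies the area by 2² = 4 (so the new area is 582) and multiplies the boundary lattice-point count by 2, giving 6.
By Pick's theorem, the interior count of the dilated polygon is 582 − 6/2 + 1 = 580.

580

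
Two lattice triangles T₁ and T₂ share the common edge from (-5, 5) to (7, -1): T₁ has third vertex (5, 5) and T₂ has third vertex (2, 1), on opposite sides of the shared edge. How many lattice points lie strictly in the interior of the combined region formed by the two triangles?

The union is the simple quadrilateral with vertices (-5, 5), (5, 5), (7, -1), (2, 1) in order.
The shoelace formula gives twice the area as |[(-5)·5 − 5·5] + [5·(-1) − 7·5] + [7·1 − 2·(-1)] + [2·5 − (-5)·1]| = 66, so the area is 33.
The number of boundary lattice points is Σ gcd(|Δx|,|Δy|) = gcd(10,0) + gcd(2,6) + gcd(5,2) + gcd(7,4) = 10+2+1+1 = 14.
By Pick's theorem I = A − B/2 + 1 = 33 − 14/2 + 1 = 27.

27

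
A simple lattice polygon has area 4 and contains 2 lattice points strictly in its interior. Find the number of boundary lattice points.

6

Pick's theorem gives A = I + B/2 − 1, so B = 2(A − I + 1) = 2(4 − 2 + 1) = 6.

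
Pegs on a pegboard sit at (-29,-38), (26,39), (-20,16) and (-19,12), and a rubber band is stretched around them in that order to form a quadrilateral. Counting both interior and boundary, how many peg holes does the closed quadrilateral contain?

1117

The shoelace formula gives twice the area as |((-29)·39 − 26·(-38)) + (26·16 − (-20)·39) + ((-20)·12 − (-19)·16) + ((-19)·(-38) − (-29)·12)| = 2187, so the area is 1093.5.
The number of boundary lattice points is Σ gcd(|Δx|,|Δy|) = gcd(55,77) + gcd(46,23) + gcd(1,4) + gcd(10,50) = 11+23+1+10 = 45.
Pick's theorem gives I = A − B/2 + 1 = 1093.5 − 45/2 + 1 = 1072, so the closed region contains I + B = 1072 + 45 = 1117 lattice points.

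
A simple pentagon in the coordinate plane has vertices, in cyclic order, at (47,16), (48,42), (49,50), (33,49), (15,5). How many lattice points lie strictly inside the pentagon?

865

The shoelace formula gives twice the area as |[47·42 − 48·16] + [48·50 − 49·42] + [49·49 − 33·50] + [33·5 − 15·49] + [15·16 − 47·5]| = 1734, so the area is 867.
Summing gcd(|Δx|,|Δy|) over the edges gives the boundary count: gcd(1,26) + gcd(1,8) + gcd(16,1) + gcd(18,44) + gcd(32,11) = 1+1+1+2+1 = 6.
By Pick's theorem A = I + B/2 − 1, so I = 867 − 6/2 + 1 = 865.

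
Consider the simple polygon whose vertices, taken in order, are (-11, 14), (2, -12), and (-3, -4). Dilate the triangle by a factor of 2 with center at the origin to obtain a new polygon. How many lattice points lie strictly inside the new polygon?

37

Using the shoelace formula, 2A = |((-11)·(-12) − 2·14) + (2·(-4) − (-3)·(-12)) + ((-3)·14 − (-11)·(-4))| = 26, so the area is 13.
Summing gcd(|Δx|,|Δy|) over the edges gives the boundary count: gcd(13,26) + gcd(5,8) + gcd(8,18) = 13+1+2 = 16.
Scaling by 2 multiplies the area by 2² = 4 (so the new area is 52) and multiplies the boundary lattice-point count by 2, giving 32.
By Pick's theorem, the interior count of the dilated polygon is 52 − 32/2 + 1 = 37.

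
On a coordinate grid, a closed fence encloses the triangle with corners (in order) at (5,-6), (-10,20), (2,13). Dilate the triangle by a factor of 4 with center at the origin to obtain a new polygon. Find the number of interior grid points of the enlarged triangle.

The shoelace formula gives twice the area as |[5·20 − (-10)·(-6)] + [(-10)·13 − 2·20] + [2·(-6) − 5·13]| = 207, so the area is 103.5.
Summing gcd(|Δx|,|Δy|) over the edges gives the boundary count: gcd(15,26) + gcd(12,7) + gcd(3,19) = 1+1+1 = 3.
Scaling by 4 multiplies the area by 4² = 16 (so the new area is 1656) and multiplies the boundary lattice-point count by 4, giving 12.
By Pick's theorem, the interior count of the dilated polygon is 1656 − 12/2 + 1 = 1651.

1651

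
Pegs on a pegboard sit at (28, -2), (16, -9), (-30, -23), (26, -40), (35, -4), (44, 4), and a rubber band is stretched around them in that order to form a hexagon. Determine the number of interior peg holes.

By the shoelace formula, twice the signed area is |[28·(-9) − 16·(-2)] + [16·(-23) − (-30)·(-9)] + [(-30)·(-40) − 26·(-23)] + [26·(-4) − 35·(-40)] + [35·4 − 44·(-4)] + [44·(-2) − 28·4]| = 2352, so the area is 1176.
Along each edge there are gcd(|Δx|,|Δy|)+1 lattice points, so counting each shared vertex once the boundary has gcd(12,7) + gcd(46,14) + gcd(56,17) + gcd(9,36) + gcd(9,8) + gcd(16,6) = 1+2+1+9+1+2 = 16.
Pick's theorem gives I = A − B/2 + 1 = 1176 − 16/2 + 1 = 1169.

1169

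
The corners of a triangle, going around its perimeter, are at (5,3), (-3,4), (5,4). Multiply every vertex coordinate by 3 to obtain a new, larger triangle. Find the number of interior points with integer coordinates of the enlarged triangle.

22

The shoelace formula gives twice the area as |(5·4 − (-3)·3) + ((-3)·4 − 5·4) + (5·3 − 5·4)| = 8, so the area is 4.
Along each edge there are gcd(|Δx|,|Δy|)+1 lattice points, so counting each shared vertex once the boundary has gcd(8,1) + gcd(8,0) + gcd(0,1) = 1+8+1 = 10.
Scaling by 3 multiplies the area by 3² = 9 (so the new area is 36) and multiplies the boundary lattice-point count by 3, giving 30.
By Pick's theorem, the interior count of the dilated polygon is 36 − 30/2 + 1 = 22.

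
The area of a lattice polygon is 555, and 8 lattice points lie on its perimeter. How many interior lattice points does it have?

From Pick's theorem, I = A − B/2 + 1 = 555 − 8/2 + 1 = 552.

552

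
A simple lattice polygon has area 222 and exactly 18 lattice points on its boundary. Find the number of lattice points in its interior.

From Pick's theorem, I = A − B/2 + 1 = 222 − 18/2 + 1 = 214.

214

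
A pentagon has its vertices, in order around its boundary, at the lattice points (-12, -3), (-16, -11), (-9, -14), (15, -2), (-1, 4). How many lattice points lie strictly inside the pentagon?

264

By the shoelace formula, twice the signed area is |((-12)·(-11) − (-16)·(-3)) + ((-16)·(-14) − (-9)·(-11)) + ((-9)·(-2) − 15·(-14)) + (15·4 − (-1)·(-2)) + ((-1)·(-3) − (-12)·4)| = 546, so the area is 273.
Along each edge there are gcd(|Δx|,|Δy|)+1 lattice points, so counting each shared vertex once the boundary has gcd(4,8) + gcd(7,3) + gcd(24,12) + gcd(16,6) + gcd(11,7) = 4+1+12+2+1 = 20.
By Pick's theorem A = I + B/2 − 1, so I = 273 − 20/2 + 1 = 264.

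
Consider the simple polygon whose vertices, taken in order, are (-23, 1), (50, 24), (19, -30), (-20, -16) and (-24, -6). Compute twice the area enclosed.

3888

The shoelace formula gives twice the area as |((-23)·24 − 50·1) + (50·(-30) − 19·24) + (19·(-16) − (-20)·(-30)) + ((-20)·(-6) − (-24)·(-16)) + ((-24)·1 − (-23)·(-6))| = 3888, so the area is 1944.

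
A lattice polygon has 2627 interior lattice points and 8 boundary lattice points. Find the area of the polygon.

2630

Pick's theorem states A = I + B/2 − 1, so A = 2627 + 8/2 − 1 = 2630.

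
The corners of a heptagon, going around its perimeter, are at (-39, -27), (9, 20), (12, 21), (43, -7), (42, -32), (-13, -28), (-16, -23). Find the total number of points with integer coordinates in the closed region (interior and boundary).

2436

Using the shoelace formula, 2A = |((-39)·20 − 9·(-27)) + (9·21 − 12·20) + (12·(-7) − 43·21) + (43·(-32) − 42·(-7)) + (42·(-28) − (-13)·(-32)) + ((-13)·(-23) − (-16)·(-28)) + ((-16)·(-27) − (-39)·(-23))| = 4863, so the area is 4863/2.
The number of boundary lattice points is Σ gcd(|Δx|,|Δy|) = gcd(48,47) + gcd(3,1) + gcd(31,28) + gcd(1,25) + gcd(55,4) + gcd(3,5) + gcd(23,4) = 1+1+1+1+1+1+1 = 7.
Pick's theorem gives I = A − B/2 + 1 = 4863/2 − 7/2 + 1 = 2429, so the closed region contains I + B = 2429 + 7 = 2436 lattice points.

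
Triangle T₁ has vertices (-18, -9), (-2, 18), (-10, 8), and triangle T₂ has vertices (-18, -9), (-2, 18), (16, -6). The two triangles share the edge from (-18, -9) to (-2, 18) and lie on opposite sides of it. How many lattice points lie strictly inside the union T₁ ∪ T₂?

The union is the simple quadrilateral with vertices (-18, -9), (-10, 8), (-2, 18), (16, -6) in order.
By the shoelace formula, twice the signed area is |((-18)·8 − (-10)·(-9)) + ((-10)·18 − (-2)·8) + ((-2)·(-6) − 16·18) + (16·(-9) − (-18)·(-6))| = 926, so the area is 463.
Along each edge there are gcd(|Δx|,|Δy|)+1 lattice points, so counting each shared vertex once the boundary has gcd(8,17) + gcd(8,10) + gcd(18,24) + gcd(34,3) = 1+2+6+1 = 10.
By Pick's theorem I = A − B/2 + 1 = 463 − 10/2 + 1 = 459.

459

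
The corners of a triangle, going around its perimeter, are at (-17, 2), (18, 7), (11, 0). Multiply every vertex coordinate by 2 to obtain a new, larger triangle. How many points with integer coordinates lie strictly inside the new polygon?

By the shoelace formula, twice the signed area is |[(-17)·7 − 18·2] + [18·0 − 11·7] + [11·2 − (-17)·0]| = 210, so the area is 105.
The number of boundary lattice points is Σ gcd(|Δx|,|Δy|) = gcd(35,5) + gcd(7,7) + gcd(28,2) = 5+7+2 = 14.
Scaling by 2 multiplies the area by 2² = 4 (so the new area is 420) and multiplies the boundary lattice-point count by 2, giving 28.
By Pick's theorem, the interior count of the dilated polygon is 420 − 28/2 + 1 = 407.

407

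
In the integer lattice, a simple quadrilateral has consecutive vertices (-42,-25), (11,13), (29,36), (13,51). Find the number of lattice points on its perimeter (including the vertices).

Summing gcd(|Δx|,|Δy|) over the edges gives the boundary count: gcd(53,38) + gcd(18,23) + gcd(16,15) + gcd(55,76) = 1+1+1+1 = 4.

4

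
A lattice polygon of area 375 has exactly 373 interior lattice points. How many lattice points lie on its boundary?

Pick's theorem gives A = I + B/2 − 1, so B = 2(A − I + 1) = 2(375 − 373 + 1) = 6.

6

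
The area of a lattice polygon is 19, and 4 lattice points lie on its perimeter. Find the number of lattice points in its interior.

Pick's theorem A = I + B/2 − 1 rearranges to I = A − B/2 + 1 = 19 − 4/2 + 1 = 18.

18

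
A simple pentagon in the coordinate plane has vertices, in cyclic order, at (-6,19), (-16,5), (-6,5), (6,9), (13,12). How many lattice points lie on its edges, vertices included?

18

Along each edge there are gcd(|Δx|,|Δy|)+1 lattice points, so counting each shared vertex once the boundary has gcd(10,14) + gcd(10,0) + gcd(12,4) + gcd(7,3) + gcd(19,7) = 2+10+4+1+1 = 18.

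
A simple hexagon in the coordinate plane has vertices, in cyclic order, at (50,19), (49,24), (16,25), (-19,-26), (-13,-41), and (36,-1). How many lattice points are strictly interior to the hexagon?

1913

By the shoelace formula, twice the signed area is |[50·24 − 49·19] + [49·25 − 16·24] + [16·(-26) − (-19)·25] + [(-19)·(-41) − (-13)·(-26)] + [(-13)·(-1) − 36·(-41)] + [36·19 − 50·(-1)]| = 3833, so the area is 1916.5.
Along each edge there are gcd(|Δx|,|Δy|)+1 lattice points, so counting each shared vertex once the boundary has gcd(1,5) + gcd(33,1) + gcd(35,51) + gcd(6,15) + gcd(49,40) + gcd(14,20) = 1+1+1+3+1+2 = 9.
By Pick's theorem A = I + B/2 − 1, so I = 1916.5 − 9/2 + 1 = 1913.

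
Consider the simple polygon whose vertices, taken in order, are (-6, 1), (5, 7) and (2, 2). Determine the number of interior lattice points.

18

Using the shoelace formula, 2A = |((-6)·7 − 5·1) + (5·2 − 2·7) + (2·1 − (-6)·2)| = 37, so the area is 18.5.
Summing gcd(|Δx|,|Δy|) over the edges gives the boundary count: gcd(11,6) + gcd(3,5) + gcd(8,1) = 1+1+1 = 3.
Pick's theorem gives I = A − B/2 + 1 = 18.5 − 3/2 + 1 = 18.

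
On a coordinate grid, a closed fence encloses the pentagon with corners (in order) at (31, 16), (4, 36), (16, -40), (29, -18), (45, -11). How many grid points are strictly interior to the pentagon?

The shoelace formula gives twice the area as |(31·36 − 4·16) + (4·(-40) − 16·36) + (16·(-18) − 29·(-40)) + (29·(-11) − 45·(-18)) + (45·16 − 31·(-11))| = 2740, so the area is 1370.
Summing gcd(|Δx|,|Δy|) over the edges gives the boundary count: gcd(27,20) + gcd(12,76) + gcd(13,22) + gcd(16,7) + gcd(14,27) = 1+4+1+1+1 = 8.
Pick's theorem gives I = A − B/2 + 1 = 1370 − 8/2 + 1 = 1367.

1367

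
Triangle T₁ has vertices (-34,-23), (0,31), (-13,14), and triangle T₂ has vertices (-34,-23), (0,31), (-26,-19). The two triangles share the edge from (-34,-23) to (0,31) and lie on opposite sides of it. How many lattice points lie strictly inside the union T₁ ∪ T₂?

207

The union is the simple quadrilateral with vertices (-34,-23), (-13,14), (0,31), (-26,-19) in order.
The shoelace formula gives twice the area as |[(-34)·14 − (-13)·(-23)] + [(-13)·31 − 0·14] + [0·(-19) − (-26)·31] + [(-26)·(-23) − (-34)·(-19)]| = 420, so the area is 210.
Summing gcd(|Δx|,|Δy|) over the edges gives the boundary count: gcd(21,37) + gcd(13,17) + gcd(26,50) + gcd(8,4) = 1+1+2+4 = 8.
By Pick's theorem I = A − B/2 + 1 = 210 − 8/2 + 1 = 207.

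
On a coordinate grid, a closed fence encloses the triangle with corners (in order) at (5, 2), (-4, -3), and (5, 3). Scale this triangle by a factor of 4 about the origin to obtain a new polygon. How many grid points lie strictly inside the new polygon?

63

The shoelace formula gives twice the area as |[5·(-3) − (-4)·2] + [(-4)·3 − 5·(-3)] + [5·2 − 5·3]| = 9, so the area is 9/2.
Along each edge there are gcd(|Δx|,|Δy|)+1 lattice points, so counting each shared vertex once the boundary has gcd(9,5) + gcd(9,6) + gcd(0,1) = 1+3+1 = 5.
Scaling by 4 multiplies the area by 4² = 16 (so the new area is 72) and multiplies the boundary lattice-point count by 4, giving 20.
By Pick's theorem, the interior count of the dilated polygon is 72 − 20/2 + 1 = 63.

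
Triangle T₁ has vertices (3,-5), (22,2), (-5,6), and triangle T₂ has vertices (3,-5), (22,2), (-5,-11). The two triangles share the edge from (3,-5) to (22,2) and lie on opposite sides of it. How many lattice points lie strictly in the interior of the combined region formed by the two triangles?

The union is the simple quadrilateral with vertices (3,-5), (-5,6), (22,2), (-5,-11) in order.
By the shoelace formula, twice the signed area is |(3·6 − (-5)·(-5)) + ((-5)·2 − 22·6) + (22·(-11) − (-5)·2) + ((-5)·(-5) − 3·(-11))| = 323, so the area is 323/2.
The number of boundary lattice points is Σ gcd(|Δx|,|Δy|) = gcd(8,11) + gcd(27,4) + gcd(27,13) + gcd(8,6) = 1+1+1+2 = 5.
By Pick's theorem I = A − B/2 + 1 = 323/2 − 5/2 + 1 = 160.

160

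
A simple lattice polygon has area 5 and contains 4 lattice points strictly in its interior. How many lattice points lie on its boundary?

Pick's theorem gives A = I + B/2 − 1, so B = 2(A − I + 1) = 2(5 − 4 + 1) = 4.

4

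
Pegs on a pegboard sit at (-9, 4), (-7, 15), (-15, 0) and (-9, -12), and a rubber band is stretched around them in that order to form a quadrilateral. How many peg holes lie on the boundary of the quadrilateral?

Along each edge there are gcd(|Δx|,|Δy|)+1 lattice points, so counting each shared vertex once the boundary has gcd(2,11) + gcd(8,15) + gcd(6,12) + gcd(0,16) = 1+1+6+16 = 24.

24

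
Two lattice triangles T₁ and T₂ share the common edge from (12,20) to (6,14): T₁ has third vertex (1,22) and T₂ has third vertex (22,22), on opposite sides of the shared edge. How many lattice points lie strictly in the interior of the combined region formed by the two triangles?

The union is the simple quadrilateral with vertices (12,20), (1,22), (6,14), (22,22) in order.
The shoelace formula gives twice the area as |(12·22 − 1·20) + (1·14 − 6·22) + (6·22 − 22·14) + (22·20 − 12·22)| = 126, so the area is 63.
The number of boundary lattice points is Σ gcd(|Δx|,|Δy|) = gcd(11,2) + gcd(5,8) + gcd(16,8) + gcd(10,2) = 1+1+8+2 = 12.
By Pick's theorem I = A − B/2 + 1 = 63 − 12/2 + 1 = 58.

58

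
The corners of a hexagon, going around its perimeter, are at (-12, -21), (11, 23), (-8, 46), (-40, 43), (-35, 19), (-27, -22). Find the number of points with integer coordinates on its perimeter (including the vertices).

Along each edge there are gcd(|Δx|,|Δy|)+1 lattice points, so counting each shared vertex once the boundary has gcd(23,44) + gcd(19,23) + gcd(32,3) + gcd(5,24) + gcd(8,41) + gcd(15,1) = 1+1+1+1+1+1 = 6.

6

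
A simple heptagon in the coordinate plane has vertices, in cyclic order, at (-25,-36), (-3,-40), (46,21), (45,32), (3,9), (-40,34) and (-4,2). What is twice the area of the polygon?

4217

By the shoelace formula, twice the signed area is |[(-25)·(-40) − (-3)·(-36)] + [(-3)·21 − 46·(-40)] + [46·32 − 45·21] + [45·9 − 3·32] + [3·34 − (-40)·9] + [(-40)·2 − (-4)·34] + [(-4)·(-36) − (-25)·2]| = 4217, so the area is 2108.5.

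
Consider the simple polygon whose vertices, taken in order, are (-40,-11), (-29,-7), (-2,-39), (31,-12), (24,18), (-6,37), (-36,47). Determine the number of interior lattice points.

3731

Using the shoelace formula, 2A = |[(-40)·(-7) − (-29)·(-11)] + [(-29)·(-39) − (-2)·(-7)] + [(-2)·(-12) − 31·(-39)] + [31·18 − 24·(-12)] + [24·37 − (-6)·18] + [(-6)·47 − (-36)·37] + [(-36)·(-11) − (-40)·47]| = 7479, so the area is 3739.5.
Along each edge there are gcd(|Δx|,|Δy|)+1 lattice points, so counting each shared vertex once the boundary has gcd(11,4) + gcd(27,32) + gcd(33,27) + gcd(7,30) + gcd(30,19) + gcd(30,10) + gcd(4,58) = 1+1+3+1+1+10+2 = 19.
By Pick's theorem A = I + B/2 − 1, so I = 3739.5 − 19/2 + 1 = 3731.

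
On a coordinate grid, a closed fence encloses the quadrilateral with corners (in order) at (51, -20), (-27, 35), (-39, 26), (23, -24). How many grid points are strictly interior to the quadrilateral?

1501

Using the shoelace formula, 2A = |(51·35 − (-27)·(-20)) + ((-27)·26 − (-39)·35) + ((-39)·(-24) − 23·26) + (23·(-20) − 51·(-24))| = 3010, so the area is 1505.
Along each edge there are gcd(|Δx|,|Δy|)+1 lattice points, so counting each shared vertex once the boundary has gcd(78,55) + gcd(12,9) + gcd(62,50) + gcd(28,4) = 1+3+2+4 = 10.
By Pick's theorem A = I + B/2 − 1, so I = 1505 − 10/2 + 1 = 1501.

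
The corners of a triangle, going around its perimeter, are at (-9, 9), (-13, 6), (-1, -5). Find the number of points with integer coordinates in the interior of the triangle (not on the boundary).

The shoelace formula gives twice the area as |[(-9)·6 − (-13)·9] + [(-13)·(-5) − (-1)·6] + [(-1)·9 − (-9)·(-5)]| = 80, so the area is 40.
The number of boundary lattice points is Σ gcd(|Δx|,|Δy|) = gcd(4,3) + gcd(12,11) + gcd(8,14) = 1+1+2 = 4.
By Pick's theorem A = I + B/2 − 1, so I = 40 − 4/2 + 1 = 39.

39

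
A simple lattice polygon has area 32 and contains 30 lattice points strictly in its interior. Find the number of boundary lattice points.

6

Pick's theorem gives A = I + B/2 − 1, so B = 2(A − I + 1) = 2(32 − 30 + 1) = 6.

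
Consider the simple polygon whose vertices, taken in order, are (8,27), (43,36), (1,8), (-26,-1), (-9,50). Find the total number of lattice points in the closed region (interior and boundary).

Using the shoelace formula, 2A = |[8·36 − 43·27] + [43·8 − 1·36] + [1·(-1) − (-26)·8] + [(-26)·50 − (-9)·(-1)] + [(-9)·27 − 8·50]| = 2310, so the area is 1155.
The number of boundary lattice points is Σ gcd(|Δx|,|Δy|) = gcd(35,9) + gcd(42,28) + gcd(27,9) + gcd(17,51) + gcd(17,23) = 1+14+9+17+1 = 42.
Pick's theorem gives I = A − B/2 + 1 = 1155 − 42/2 + 1 = 1135, so the closed region contains I + B = 1135 + 42 = 1177 lattice points.

1177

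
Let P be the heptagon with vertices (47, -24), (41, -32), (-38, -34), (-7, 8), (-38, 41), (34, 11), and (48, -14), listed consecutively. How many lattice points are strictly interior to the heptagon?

3477

By the shoelace formula, twice the signed area is |[47·(-32) − 41·(-24)] + [41·(-34) − (-38)·(-32)] + [(-38)·8 − (-7)·(-34)] + [(-7)·41 − (-38)·8] + [(-38)·11 − 34·41] + [34·(-14) − 48·11] + [48·(-24) − 47·(-14)]| = 6965, so the area is 3482.5.
Along each edge there are gcd(|Δx|,|Δy|)+1 lattice points, so counting each shared vertex once the boundary has gcd(6,8) + gcd(79,2) + gcd(31,42) + gcd(31,33) + gcd(72,30) + gcd(14,25) + gcd(1,10) = 2+1+1+1+6+1+1 = 13.
Pick's theorem gives I = A − B/2 + 1 = 3482.5 − 13/2 + 1 = 3477.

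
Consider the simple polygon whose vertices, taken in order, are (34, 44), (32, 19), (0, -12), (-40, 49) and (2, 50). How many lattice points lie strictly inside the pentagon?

By the shoelace formula, twice the signed area is |[34·19 − 32·44] + [32·(-12) − 0·19] + [0·49 − (-40)·(-12)] + [(-40)·50 − 2·49] + [2·44 − 34·50]| = 5336, so the area is 2668.
Summing gcd(|Δx|,|Δy|) over the edges gives the boundary count: gcd(2,25) + gcd(32,31) + gcd(40,61) + gcd(42,1) + gcd(32,6) = 1+1+1+1+2 = 6.
Pick's theorem gives I = A − B/2 + 1 = 2668 − 6/2 + 1 = 2666.

2666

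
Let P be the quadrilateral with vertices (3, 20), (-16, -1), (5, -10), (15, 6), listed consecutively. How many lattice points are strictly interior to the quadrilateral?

469

By the shoelace formula, twice the signed area is |(3·(-1) − (-16)·20) + ((-16)·(-10) − 5·(-1)) + (5·6 − 15·(-10)) + (15·20 − 3·6)| = 944, so the area is 472.
Along each edge there are gcd(|Δx|,|Δy|)+1 lattice points, so counting each shared vertex once the boundary has gcd(19,21) + gcd(21,9) + gcd(10,16) + gcd(12,14) = 1+3+2+2 = 8.
By Pick's theorem A = I + B/2 − 1, so I = 472 − 8/2 + 1 = 469.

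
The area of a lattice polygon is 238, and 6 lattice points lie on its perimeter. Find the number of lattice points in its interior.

236

From Pick's theorem, I = A − B/2 + 1 = 238 − 6/2 + 1 = 236.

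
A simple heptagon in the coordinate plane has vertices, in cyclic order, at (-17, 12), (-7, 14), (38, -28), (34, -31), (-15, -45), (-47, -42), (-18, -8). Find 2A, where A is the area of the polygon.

4928

By the shoelace formula, twice the signed area is |[(-17)·14 − (-7)·12] + [(-7)·(-28) − 38·14] + [38·(-31) − 34·(-28)] + [34·(-45) − (-15)·(-31)] + [(-15)·(-42) − (-47)·(-45)] + [(-47)·(-8) − (-18)·(-42)] + [(-18)·12 − (-17)·(-8)]| = 4928, so the area is 2464.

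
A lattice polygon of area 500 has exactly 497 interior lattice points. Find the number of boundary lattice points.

8

Pick's theorem gives A = I + B/2 − 1, so B = 2(A − I + 1) = 2(500 − 497 + 1) = 8.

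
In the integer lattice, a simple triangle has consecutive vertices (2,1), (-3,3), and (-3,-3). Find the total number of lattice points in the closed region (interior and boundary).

The shoelace formula gives twice the area as |[2·3 − (-3)·1] + [(-3)·(-3) − (-3)·3] + [(-3)·1 − 2·(-3)]| = 30, so the area is 15.
Along each edge there are gcd(|Δx|,|Δy|)+1 lattice points, so counting each shared vertex once the boundary has gcd(5,2) + gcd(0,6) + gcd(5,4) = 1+6+1 = 8.
Pick's theorem gives I = A − B/2 + 1 = 15 − 8/2 + 1 = 12, so the closed region contains I + B = 12 + 8 = 20 lattice points.

20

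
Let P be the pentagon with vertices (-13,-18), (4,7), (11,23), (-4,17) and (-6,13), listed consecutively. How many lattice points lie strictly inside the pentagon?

298

The shoelace formula gives twice the area as |[(-13)·7 − 4·(-18)] + [4·23 − 11·7] + [11·17 − (-4)·23] + [(-4)·13 − (-6)·17] + [(-6)·(-18) − (-13)·13]| = 602, so the area is 301.
Summing gcd(|Δx|,|Δy|) over the edges gives the boundary count: gcd(17,25) + gcd(7,16) + gcd(15,6) + gcd(2,4) + gcd(7,31) = 1+1+3+2+1 = 8.
By Pick's theorem A = I + B/2 − 1, so I = 301 − 8/2 + 1 = 298.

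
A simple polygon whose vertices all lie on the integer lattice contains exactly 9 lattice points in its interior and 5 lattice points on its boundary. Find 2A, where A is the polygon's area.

21

By Pick's theorem, A = I + B/2 − 1 = 9 + 5/2 − 1 = 21/2.
Hence 2A = 21.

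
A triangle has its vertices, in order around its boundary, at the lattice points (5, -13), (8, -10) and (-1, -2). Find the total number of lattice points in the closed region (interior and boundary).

The shoelace formula gives twice the area as |[5·(-10) − 8·(-13)] + [8·(-2) − (-1)·(-10)] + [(-1)·(-13) − 5·(-2)]| = 51, so the area is 51/2.
Along each edge there are gcd(|Δx|,|Δy|)+1 lattice points, so counting each shared vertex once the boundary has gcd(3,3) + gcd(9,8) + gcd(6,11) = 3+1+1 = 5.
Pick's theorem gives I = A − B/2 + 1 = 51/2 − 5/2 + 1 = 24, so the closed region contains I + B = 24 + 5 = 29 lattice points.

29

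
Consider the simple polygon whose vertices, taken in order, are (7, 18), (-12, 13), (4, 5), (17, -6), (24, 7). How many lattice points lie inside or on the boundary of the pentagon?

373

By the shoelace formula, twice the signed area is |[7·13 − (-12)·18] + [(-12)·5 − 4·13] + [4·(-6) − 17·5] + [17·7 − 24·(-6)] + [24·18 − 7·7]| = 732, so the area is 366.
Along each edge there are gcd(|Δx|,|Δy|)+1 lattice points, so counting each shared vertex once the boundary has gcd(19,5) + gcd(16,8) + gcd(13,11) + gcd(7,13) + gcd(17,11) = 1+8+1+1+1 = 12.
Pick's theorem gives I = A − B/2 + 1 = 366 − 12/2 + 1 = 361, so the closed region contains I + B = 361 + 12 = 373 lattice points.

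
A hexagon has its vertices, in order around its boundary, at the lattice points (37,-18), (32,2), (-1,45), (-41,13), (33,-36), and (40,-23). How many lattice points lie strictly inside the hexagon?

Using the shoelace formula, 2A = |[37·2 − 32·(-18)] + [32·45 − (-1)·2] + [(-1)·13 − (-41)·45] + [(-41)·(-36) − 33·13] + [33·(-23) − 40·(-36)] + [40·(-18) − 37·(-23)]| = 5783, so the area is 2891.5.
Summing gcd(|Δx|,|Δy|) over the edges gives the boundary count: gcd(5,20) + gcd(33,43) + gcd(40,32) + gcd(74,49) + gcd(7,13) + gcd(3,5) = 5+1+8+1+1+1 = 17.
By Pick's theorem A = I + B/2 − 1, so I = 2891.5 − 17/2 + 1 = 2884.

2884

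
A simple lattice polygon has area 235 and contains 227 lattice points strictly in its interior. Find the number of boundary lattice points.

18

Pick's theorem gives A = I + B/2 − 1, so B = 2(A − I + 1) = 2(235 − 227 + 1) = 18.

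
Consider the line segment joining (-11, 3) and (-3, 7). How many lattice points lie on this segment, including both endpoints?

The number of lattice points on a segment between lattice points is gcd(|Δx|,|Δy|) + 1 = gcd(8,4) + 1 = 4 + 1 = 5.

5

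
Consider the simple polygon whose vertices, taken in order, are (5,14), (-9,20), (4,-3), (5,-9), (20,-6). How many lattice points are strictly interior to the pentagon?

By the shoelace formula, twice the signed area is |(5·20 − (-9)·14) + ((-9)·(-3) − 4·20) + (4·(-9) − 5·(-3)) + (5·(-6) − 20·(-9)) + (20·14 − 5·(-6))| = 612, so the area is 306.
Along each edge there are gcd(|Δx|,|Δy|)+1 lattice points, so counting each shared vertex once the boundary has gcd(14,6) + gcd(13,23) + gcd(1,6) + gcd(15,3) + gcd(15,20) = 2+1+1+3+5 = 12.
By Pick's theorem A = I + B/2 − 1, so I = 306 − 12/2 + 1 = 301.

301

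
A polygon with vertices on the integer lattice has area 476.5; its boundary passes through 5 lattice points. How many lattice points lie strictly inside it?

475

Pick's theorem A = I + B/2 − 1 rearranges to I = A − B/2 + 1 = 476.5 − 5/2 + 1 = 475.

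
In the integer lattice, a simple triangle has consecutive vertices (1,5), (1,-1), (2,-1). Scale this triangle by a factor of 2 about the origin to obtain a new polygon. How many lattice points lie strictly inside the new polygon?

By the shoelace formula, twice the signed area is |(1·(-1) − 1·5) + (1·(-1) − 2·(-1)) + (2·5 − 1·(-1))| = 6, so the area is 3.
Summing gcd(|Δx|,|Δy|) over the edges gives the boundary count: gcd(0,6) + gcd(1,0) + gcd(1,6) = 6+1+1 = 8.
Scaling by 2 multiplies the area by 2² = 4 (so the new area is 12) and multiplies the boundary lattice-point count by 2, giving 16.
By Pick's theorem, the interior count of the dilated polygon is 12 − 16/2 + 1 = 5.

5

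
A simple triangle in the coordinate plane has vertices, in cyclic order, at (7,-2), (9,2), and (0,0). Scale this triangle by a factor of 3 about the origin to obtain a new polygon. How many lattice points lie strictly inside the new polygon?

139

The shoelace formula gives twice the area as |[7·2 − 9·(-2)] + [9·0 − 0·2] + [0·(-2) − 7·0]| = 32, so the area is 16.
The number of boundary lattice points is Σ gcd(|Δx|,|Δy|) = gcd(2,4) + gcd(9,2) + gcd(7,2) = 2+1+1 = 4.
Scaling by 3 multiplies the area by 3² = 9 (so the new area is 144) and multiplies the boundary lattice-point count by 3, giving 12.
By Pick's theorem, the interior count of the dilated polygon is 144 − 12/2 + 1 = 139.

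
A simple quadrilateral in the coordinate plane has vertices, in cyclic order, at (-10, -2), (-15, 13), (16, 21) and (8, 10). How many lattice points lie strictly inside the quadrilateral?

298

Using the shoelace formula, 2A = |((-10)·13 − (-15)·(-2)) + ((-15)·21 − 16·13) + (16·10 − 8·21) + (8·(-2) − (-10)·10)| = 607, so the area is 607/2.
Along each edge there are gcd(|Δx|,|Δy|)+1 lattice points, so counting each shared vertex once the boundary has gcd(5,15) + gcd(31,8) + gcd(8,11) + gcd(18,12) = 5+1+1+6 = 13.
By Pick's theorem A = I + B/2 − 1, so I = 607/2 − 13/2 + 1 = 298.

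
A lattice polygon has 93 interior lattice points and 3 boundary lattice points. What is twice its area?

187

Pick's theorem states A = I + B/2 − 1, so A = 93 + 3/2 − 1 = 187/2.
Hence 2A = 187.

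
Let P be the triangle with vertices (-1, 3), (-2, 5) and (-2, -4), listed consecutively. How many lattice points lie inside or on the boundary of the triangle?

The shoelace formula gives twice the area as |[(-1)·5 − (-2)·3] + [(-2)·(-4) − (-2)·5] + [(-2)·3 − (-1)·(-4)]| = 9, so the area is 9/2.
The number of boundary lattice points is Σ gcd(|Δx|,|Δy|) = gcd(1,2) + gcd(0,9) + gcd(1,7) = 1+9+1 = 11.
Pick's theorem gives I = A − B/2 + 1 = 9/2 − 11/2 + 1 = 0, so the closed region contains I + B = 0 + 11 = 11 lattice points.

11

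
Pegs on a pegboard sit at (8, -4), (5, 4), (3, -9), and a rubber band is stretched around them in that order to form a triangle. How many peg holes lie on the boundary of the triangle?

7

Summing gcd(|Δx|,|Δy|) over the edges gives the boundary count: gcd(3,8) + gcd(2,13) + gcd(5,5) = 1+1+5 = 7.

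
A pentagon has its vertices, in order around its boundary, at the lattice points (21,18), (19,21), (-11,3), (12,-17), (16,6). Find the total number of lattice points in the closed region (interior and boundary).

Using the shoelace formula, 2A = |(21·21 − 19·18) + (19·3 − (-11)·21) + ((-11)·(-17) − 12·3) + (12·6 − 16·(-17)) + (16·18 − 21·6)| = 1044, so the area is 522.
Along each edge there are gcd(|Δx|,|Δy|)+1 lattice points, so counting each shared vertex once the boundary has gcd(2,3) + gcd(30,18) + gcd(23,20) + gcd(4,23) + gcd(5,12) = 1+6+1+1+1 = 10.
Pick's theorem gives I = A − B/2 + 1 = 522 − 10/2 + 1 = 518, so the closed region contains I + B = 518 + 10 = 528 lattice points.

528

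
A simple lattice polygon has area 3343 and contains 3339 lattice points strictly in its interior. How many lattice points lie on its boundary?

10

Pick's theorem gives A = I + B/2 − 1, so B = 2(A − I + 1) = 2(3343 − 3339 + 1) = 10.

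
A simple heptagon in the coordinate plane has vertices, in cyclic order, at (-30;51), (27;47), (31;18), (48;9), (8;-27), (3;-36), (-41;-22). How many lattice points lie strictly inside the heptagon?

5101

The shoelace formula gives twice the area as |((-30)·47 − 27·51) + (27·18 − 31·47) + (31·9 − 48·18) + (48·(-27) − 8·9) + (8·(-36) − 3·(-27)) + (3·(-22) − (-41)·(-36)) + ((-41)·51 − (-30)·(-22))| = 10211, so the area is 10211/2.
Summing gcd(|Δx|,|Δy|) over the edges gives the boundary count: gcd(57,4) + gcd(4,29) + gcd(17,9) + gcd(40,36) + gcd(5,9) + gcd(44,14) + gcd(11,73) = 1+1+1+4+1+2+1 = 11.
By Pick's theorem A = I + B/2 − 1, so I = 10211/2 − 11/2 + 1 = 5101.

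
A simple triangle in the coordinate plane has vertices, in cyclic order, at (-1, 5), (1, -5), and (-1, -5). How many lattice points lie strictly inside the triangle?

4

Using the shoelace formula, 2A = |[(-1)·(-5) − 1·5] + [1·(-5) − (-1)·(-5)] + [(-1)·5 − (-1)·(-5)]| = 20, so the area is 10.
Along each edge there are gcd(|Δx|,|Δy|)+1 lattice points, so counting each shared vertex once the boundary has gcd(2,10) + gcd(2,0) + gcd(0,10) = 2+2+10 = 14.
By Pick's theorem A = I + B/2 − 1, so I = 10 − 14/2 + 1 = 4.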